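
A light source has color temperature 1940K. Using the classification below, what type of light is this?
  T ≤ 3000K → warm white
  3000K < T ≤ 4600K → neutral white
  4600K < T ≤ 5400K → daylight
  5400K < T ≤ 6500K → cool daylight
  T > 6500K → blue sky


Temperature: 1940K
1940K ≤ 3000K → warm white
Classification: warm white


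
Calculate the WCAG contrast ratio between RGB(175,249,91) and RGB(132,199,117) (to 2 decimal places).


Linearize each sRGB channel c=v/255: c/12.92 if c ≤ 0.04045 else ((c+0.055)/1.055)^2.4
L = 0.2126×R_lin + 0.7152×G_lin + 0.0722×B_lin
Color 1 (175,249,91):
  R=175: 175/255≈0.6863 > 0.04045 → ((0.6863+0.055)/1.055)^2.4 ≈ 0.42869
  G=249: 249/255≈0.9765 > 0.04045 → ((0.9765+0.055)/1.055)^2.4 ≈ 0.94731
  B=91: 91/255≈0.3569 > 0.04045 → ((0.3569+0.055)/1.055)^2.4 ≈ 0.10462
  L1 = 0.2126×0.42869 + 0.7152×0.94731 + 0.0722×0.10462 ≈ 0.77621
Color 2 (132,199,117):
  R=132: 132/255≈0.5176 > 0.04045 → ((0.5176+0.055)/1.055)^2.4 ≈ 0.23074
  G=199: 199/255≈0.7804 > 0.04045 → ((0.7804+0.055)/1.055)^2.4 ≈ 0.57112
  B=117: 117/255≈0.4588 > 0.04045 → ((0.4588+0.055)/1.055)^2.4 ≈ 0.17789
  L2 = 0.2126×0.23074 + 0.7152×0.57112 + 0.0722×0.17789 ≈ 0.47037
Lighter = 0.77621, Darker = 0.47037
Ratio = (L_lighter + 0.05) / (L_darker + 0.05)
Ratio = (0.77621 + 0.05) / (0.47037 + 0.05) = 0.82621 / 0.52037 ≈ 1.5877
Ratio ≈ 1.59:1


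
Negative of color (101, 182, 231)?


Invert: (255-R, 255-G, 255-B)
R: 255-101 = 154
G: 255-182 = 73
B: 255-231 = 24
= RGB(154, 73, 24)


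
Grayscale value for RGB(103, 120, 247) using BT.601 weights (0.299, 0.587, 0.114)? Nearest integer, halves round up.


Gray = 0.299×R + 0.587×G + 0.114×B
Gray = 0.299×103 + 0.587×120 + 0.114×247
Gray = 30.797 + 70.440 + 28.158
Gray = 129.395 → round half up → 129
Gray = 129


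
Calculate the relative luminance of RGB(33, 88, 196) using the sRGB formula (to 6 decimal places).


Linearize each channel (sRGB transfer function): c = v/255; c_lin = c/12.92 if c ≤ 0.04045, else ((c+0.055)/1.055)^2.4
  R: 33/255 ≈ 0.129412 > 0.04045 → ((0.129412+0.055)/1.055)^2.4 ≈ 0.015209
  G: 88/255 ≈ 0.345098 > 0.04045 → ((0.345098+0.055)/1.055)^2.4 ≈ 0.097587
  B: 196/255 ≈ 0.768627 > 0.04045 → ((0.768627+0.055)/1.055)^2.4 ≈ 0.552011
R_lin = 0.015209, G_lin = 0.097587, B_lin = 0.552011
L = 0.2126×R + 0.7152×G + 0.0722×B
L = 0.2126×0.015209 + 0.7152×0.097587 + 0.0722×0.552011
L ≈ 0.112883


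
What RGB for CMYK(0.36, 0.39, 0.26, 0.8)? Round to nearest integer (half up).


R = 255 × (1-C) × (1-K) = 255 × 0.64 × 0.20 = 32.64 → 33
G = 255 × (1-M) × (1-K) = 255 × 0.61 × 0.20 = 31.11 → 31
B = 255 × (1-Y) × (1-K) = 255 × 0.74 × 0.20 = 37.74 → 38
= RGB(33, 31, 38)


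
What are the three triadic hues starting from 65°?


Triadic: equally spaced at 120° intervals
H1 = 65°
H2 = (65 + 120) mod 360 = 185°
H3 = (65 + 240) mod 360 = 305°
Triadic = 65°, 185°, 305°


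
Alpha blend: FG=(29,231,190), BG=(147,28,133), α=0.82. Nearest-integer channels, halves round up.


C = α×F + (1-α)×B, with 1-α = 0.18
R: 0.82×29 + 0.18×147 = 23.78 + 26.46 = 50.24 → 50
G: 0.82×231 + 0.18×28 = 189.42 + 5.04 = 194.46 → 194
B: 0.82×190 + 0.18×133 = 155.80 + 23.94 = 179.74 → 180
= RGB(50, 194, 180)


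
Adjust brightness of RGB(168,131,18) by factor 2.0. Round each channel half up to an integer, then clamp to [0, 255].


Multiply each channel by 2.0, round half up, clamp to [0, 255]
R: 168×2.0 = 336 → clamp → 255
G: 131×2.0 = 262 → clamp → 255
B: 18×2.0 = 36
= RGB(255, 255, 36)


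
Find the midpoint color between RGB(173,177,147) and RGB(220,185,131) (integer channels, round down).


Midpoint: each channel = ⌊(C₁+C₂)/2⌋
R: ⌊(173+220)/2⌋ = 196
G: ⌊(177+185)/2⌋ = 181
B: ⌊(147+131)/2⌋ = 139
= RGB(196, 181, 139)


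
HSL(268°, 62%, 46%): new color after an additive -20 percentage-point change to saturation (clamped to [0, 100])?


Original S = 62%
Adjustment = -20 percentage points
New S = 62 + (-20) = 42
Clamp to [0, 100] → 42
= HSL(268°, 42%, 46%)


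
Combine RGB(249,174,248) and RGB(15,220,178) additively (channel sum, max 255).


Additive: each channel = min(255, C₁+C₂)
R: 249+15 = 264 → 255
G: 174+220 = 394 → 255
B: 248+178 = 426 → 255
= RGB(255, 255, 255)


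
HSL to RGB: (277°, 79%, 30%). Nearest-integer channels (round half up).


H=277°, S=0.79, L=0.30
C = (1-|2L-1|)×S = (1-|-0.40|)×0.79 = 0.474
H' = H/60 = 277/60 ≈ 4.6167; X = C×(1-|H' mod 2 - 1|) = 0.2923
m = L - C/2 = 0.30 - 0.237 = 0.063
Sector ⌊H'⌋ = 4 → (R',G',B') = (0.2923, 0.0, 0.474)
RGB = ((R'+m)×255, (G'+m)×255, (B'+m)×255) = (90.6015, 16.065, 136.935)
Round half up → RGB(91, 16, 137)


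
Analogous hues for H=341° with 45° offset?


Base hue: 341°
Left analog: (341 - 45) mod 360 = 296°
Right analog: (341 + 45) mod 360 = 26°
Analogous hues = 296° and 26°


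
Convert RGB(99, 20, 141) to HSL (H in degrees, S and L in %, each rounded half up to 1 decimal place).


Normalize: R'=99/255≈0.3882, G'=20/255≈0.0784, B'=141/255≈0.5529
Max=141/255, Min=20/255, Δ=Max-Min=121/255
L = (Max+Min)/2 = (141+20)/510 = 161/510 = 0.31568… → L = 31.6%
L ≤ 0.5 → S = Δ/(Max+Min) = 121/(141+20) = 121/161 = 0.75155… → S = 75.2%
(the 1/255 factors cancel in S and H, so raw channel differences can be used)
Max is B' → H = 60 × ((R-G)/Δ + 4) = 60 × ((99-20)/121 + 4)
  79/121 + 4 = 0.6528… + 4 = 4.6528…
  H = 60 × 4.6528… = 279.173…° → H = 279.2°
= HSL(279.2°, 75.2%, 31.6%)


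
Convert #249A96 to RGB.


24 → 36 (R)
9A → 154 (G)
96 → 150 (B)
= RGB(36, 154, 150)


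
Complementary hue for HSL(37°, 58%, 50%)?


Complement = opposite side of color wheel = hue + 180°
H' = (37 + 180) mod 360 = 217°
S and L unchanged.
= HSL(217°, 58%, 50%)


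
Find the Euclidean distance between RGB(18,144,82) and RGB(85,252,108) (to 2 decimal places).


d = √[(R₁-R₂)² + (G₁-G₂)² + (B₁-B₂)²]
d = √[(18-85)² + (144-252)² + (82-108)²]
d = √[4489 + 11664 + 676]
d = √16829
d ≈ 129.73


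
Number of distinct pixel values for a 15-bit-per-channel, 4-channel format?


Total bits = 15 bits/channel × 4 channels = 60 bits
Distinct pixel values = 2^60
= 1,152,921,504,606,846,976 pixel values


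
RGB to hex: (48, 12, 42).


R = 48 → 30 (hex)
G = 12 → 0C (hex)
B = 42 → 2A (hex)
Hex = #300C2A


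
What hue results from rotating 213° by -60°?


New hue = (H + rotation) mod 360
New hue = (213 -60) mod 360
= 153 mod 360
= 153°


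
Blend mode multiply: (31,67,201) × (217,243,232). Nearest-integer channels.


Multiply: C = A×B/255, rounded to nearest integer
R: 31×217/255 = 6727/255 ≈ 26.380 → 26
G: 67×243/255 = 16281/255 ≈ 63.847 → 64
B: 201×232/255 = 46632/255 ≈ 182.871 → 183
= RGB(26, 64, 183)


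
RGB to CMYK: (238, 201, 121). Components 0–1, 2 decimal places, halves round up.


R'=238/255≈0.9333, G'=201/255≈0.7882, B'=121/255≈0.4745
K = 1 - max(R',G',B') = 1 - 238/255 = 17/255 = 0.06666… → 0.07
(1-R'-K)/(1-K) simplifies to (max-R)/max with max = 238:
C = (238-238)/238 = 0/238 = 0 → 0.00
M = (238-201)/238 = 37/238 = 0.15546… → 0.16
Y = (238-121)/238 = 117/238 = 0.49159… → 0.49
= CMYK(0.00, 0.16, 0.49, 0.07)


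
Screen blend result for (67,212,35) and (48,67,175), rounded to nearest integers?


Screen: C = 255 - (255-A)×(255-B)/255, rounded to nearest integer
R: 255 - (255-67)×(255-48)/255 = 255 - 38916/255 ≈ 255 - 152.612 = 102.388 → 102
G: 255 - (255-212)×(255-67)/255 = 255 - 8084/255 ≈ 255 - 31.702 = 223.298 → 223
B: 255 - (255-35)×(255-175)/255 = 255 - 17600/255 ≈ 255 - 69.020 = 185.980 → 186
= RGB(102, 223, 186)


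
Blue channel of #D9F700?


Color: #D9F700
R = D9 = 217
G = F7 = 247
B = 00 = 0
Blue = 0


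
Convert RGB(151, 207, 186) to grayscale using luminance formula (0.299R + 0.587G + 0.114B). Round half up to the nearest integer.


Gray = 0.299×R + 0.587×G + 0.114×B
Gray = 0.299×151 + 0.587×207 + 0.114×186
Gray = 45.149 + 121.509 + 21.204
Gray = 187.862 → round half up → 188
Gray = 188


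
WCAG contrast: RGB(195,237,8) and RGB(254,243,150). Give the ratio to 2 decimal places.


Linearize each sRGB channel c=v/255: c/12.92 if c ≤ 0.04045 else ((c+0.055)/1.055)^2.4
L = 0.2126×R_lin + 0.7152×G_lin + 0.0722×B_lin
Color 1 (195,237,8):
  R=195: 195/255≈0.7647 > 0.04045 → ((0.7647+0.055)/1.055)^2.4 ≈ 0.54572
  G=237: 237/255≈0.9294 > 0.04045 → ((0.9294+0.055)/1.055)^2.4 ≈ 0.84687
  B=8: 8/255≈0.0314 ≤ 0.04045 → 0.0314/12.92 ≈ 0.00243
  L1 = 0.2126×0.54572 + 0.7152×0.84687 + 0.0722×0.00243 ≈ 0.72188
Color 2 (254,243,150):
  R=254: 254/255≈0.9961 > 0.04045 → ((0.9961+0.055)/1.055)^2.4 ≈ 0.99110
  G=243: 243/255≈0.9529 > 0.04045 → ((0.9529+0.055)/1.055)^2.4 ≈ 0.89627
  B=150: 150/255≈0.5882 > 0.04045 → ((0.5882+0.055)/1.055)^2.4 ≈ 0.30499
  L2 = 0.2126×0.99110 + 0.7152×0.89627 + 0.0722×0.30499 ≈ 0.87374
Lighter = 0.87374, Darker = 0.72188
Ratio = (L_lighter + 0.05) / (L_darker + 0.05)
Ratio = (0.87374 + 0.05) / (0.72188 + 0.05) = 0.92374 / 0.77188 ≈ 1.1967
Ratio ≈ 1.20:1


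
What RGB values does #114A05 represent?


11 → 17 (R)
4A → 74 (G)
05 → 5 (B)
= RGB(17, 74, 5)


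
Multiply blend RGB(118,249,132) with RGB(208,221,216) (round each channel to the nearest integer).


Multiply: C = A×B/255, rounded to nearest integer
R: 118×208/255 = 24544/255 ≈ 96.251 → 96
G: 249×221/255 = 55029/255 ≈ 215.800 → 216
B: 132×216/255 = 28512/255 ≈ 111.812 → 112
= RGB(96, 216, 112)


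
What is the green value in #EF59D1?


Color: #EF59D1
R = EF = 239
G = 59 = 89
B = D1 = 209
Green = 89


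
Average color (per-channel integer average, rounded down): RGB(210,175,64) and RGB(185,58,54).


Midpoint: each channel = ⌊(C₁+C₂)/2⌋
R: ⌊(210+185)/2⌋ = 197
G: ⌊(175+58)/2⌋ = 116
B: ⌊(64+54)/2⌋ = 59
= RGB(197, 116, 59)


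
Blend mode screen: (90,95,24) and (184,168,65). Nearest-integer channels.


Screen: C = 255 - (255-A)×(255-B)/255, rounded to nearest integer
R: 255 - (255-90)×(255-184)/255 = 255 - 11715/255 ≈ 255 - 45.941 = 209.059 → 209
G: 255 - (255-95)×(255-168)/255 = 255 - 13920/255 ≈ 255 - 54.588 = 200.412 → 200
B: 255 - (255-24)×(255-65)/255 = 255 - 43890/255 ≈ 255 - 172.118 = 82.882 → 83
= RGB(209, 200, 83)


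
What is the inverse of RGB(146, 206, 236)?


Invert: (255-R, 255-G, 255-B)
R: 255-146 = 109
G: 255-206 = 49
B: 255-236 = 19
= RGB(109, 49, 19)


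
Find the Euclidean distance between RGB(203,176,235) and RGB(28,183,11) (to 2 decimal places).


d = √[(R₁-R₂)² + (G₁-G₂)² + (B₁-B₂)²]
d = √[(203-28)² + (176-183)² + (235-11)²]
d = √[30625 + 49 + 50176]
d = √80850
d ≈ 284.34


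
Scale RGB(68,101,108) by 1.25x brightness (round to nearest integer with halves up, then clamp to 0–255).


Multiply each channel by 1.25, round half up, clamp to [0, 255]
R: 68×1.25 = 85
G: 101×1.25 = 126.25 → round → 126
B: 108×1.25 = 135
= RGB(85, 126, 135)


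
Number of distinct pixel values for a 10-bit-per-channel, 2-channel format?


Total bits = 10 bits/channel × 2 channels = 20 bits
Distinct pixel values = 2^20
= 1,048,576 pixel values


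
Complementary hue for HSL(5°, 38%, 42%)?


Complement = opposite side of color wheel = hue + 180°
H' = (5 + 180) mod 360 = 185°
S and L unchanged.
= HSL(185°, 38%, 42%)


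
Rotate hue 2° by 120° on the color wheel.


New hue = (H + rotation) mod 360
New hue = (2 + 120) mod 360
= 122 mod 360
= 122°


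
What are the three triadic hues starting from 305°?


Triadic: equally spaced at 120° intervals
H1 = 305°
H2 = (305 + 120) mod 360 = 65°
H3 = (305 + 240) mod 360 = 185°
Triadic = 305°, 65°, 185°


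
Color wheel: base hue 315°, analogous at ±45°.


Base hue: 315°
Left analog: (315 - 45) mod 360 = 270°
Right analog: (315 + 45) mod 360 = 0°
Analogous hues = 270° and 0°


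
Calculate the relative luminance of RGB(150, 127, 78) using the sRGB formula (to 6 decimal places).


Linearize each channel (sRGB transfer function): c = v/255; c_lin = c/12.92 if c ≤ 0.04045, else ((c+0.055)/1.055)^2.4
  R: 150/255 ≈ 0.588235 > 0.04045 → ((0.588235+0.055)/1.055)^2.4 ≈ 0.304987
  G: 127/255 ≈ 0.498039 > 0.04045 → ((0.498039+0.055)/1.055)^2.4 ≈ 0.212231
  B: 78/255 ≈ 0.305882 > 0.04045 → ((0.305882+0.055)/1.055)^2.4 ≈ 0.076185
R_lin = 0.304987, G_lin = 0.212231, B_lin = 0.076185
L = 0.2126×R + 0.7152×G + 0.0722×B
L = 0.2126×0.304987 + 0.7152×0.212231 + 0.0722×0.076185
L ≈ 0.222128


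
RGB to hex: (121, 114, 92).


R = 121 → 79 (hex)
G = 114 → 72 (hex)
B = 92 → 5C (hex)
Hex = #79725C


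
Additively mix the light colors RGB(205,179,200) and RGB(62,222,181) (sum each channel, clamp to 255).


Additive: each channel = min(255, C₁+C₂)
R: 205+62 = 267 → 255
G: 179+222 = 401 → 255
B: 200+181 = 381 → 255
= RGB(255, 255, 255)


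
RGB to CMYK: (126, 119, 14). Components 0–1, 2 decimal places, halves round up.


R'=126/255≈0.4941, G'=119/255≈0.4667, B'=14/255≈0.0549
K = 1 - max(R',G',B') = 1 - 126/255 = 129/255 = 0.50588… → 0.51
(1-R'-K)/(1-K) simplifies to (max-R)/max with max = 126:
C = (126-126)/126 = 0/126 = 0 → 0.00
M = (126-119)/126 = 7/126 = 0.05555… → 0.06
Y = (126-14)/126 = 112/126 = 0.88888… → 0.89
= CMYK(0.00, 0.06, 0.89, 0.51)


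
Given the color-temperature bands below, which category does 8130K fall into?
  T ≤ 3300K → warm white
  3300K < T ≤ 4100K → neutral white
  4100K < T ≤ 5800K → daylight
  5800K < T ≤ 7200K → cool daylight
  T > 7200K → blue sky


Temperature: 8130K
8130K > 7200K → blue sky
Classification: blue sky


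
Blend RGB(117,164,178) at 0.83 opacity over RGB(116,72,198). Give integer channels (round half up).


C = α×F + (1-α)×B, with 1-α = 0.17
R: 0.83×117 + 0.17×116 = 97.11 + 19.72 = 116.83 → 117
G: 0.83×164 + 0.17×72 = 136.12 + 12.24 = 148.36 → 148
B: 0.83×178 + 0.17×198 = 147.74 + 33.66 = 181.40 → 181
= RGB(117, 148, 181)


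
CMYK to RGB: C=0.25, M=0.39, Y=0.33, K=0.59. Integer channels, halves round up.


R = 255 × (1-C) × (1-K) = 255 × 0.75 × 0.41 = 78.4125 → 78
G = 255 × (1-M) × (1-K) = 255 × 0.61 × 0.41 = 63.7755 → 64
B = 255 × (1-Y) × (1-K) = 255 × 0.67 × 0.41 = 70.0485 → 70
= RGB(78, 64, 70)


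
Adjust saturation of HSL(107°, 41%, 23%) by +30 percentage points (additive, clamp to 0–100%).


Original S = 41%
Adjustment = +30 percentage points
New S = 41 + (30) = 71
Clamp to [0, 100] → 71
= HSL(107°, 71%, 23%)


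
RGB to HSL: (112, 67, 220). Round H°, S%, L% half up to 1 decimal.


Normalize: R'=112/255≈0.4392, G'=67/255≈0.2627, B'=220/255≈0.8627
Max=220/255, Min=67/255, Δ=Max-Min=153/255
L = (Max+Min)/2 = (220+67)/510 = 287/510 = 0.56274… → L = 56.3%
L > 0.5 → S = Δ/(2-Max-Min) = 153/(510-220-67) = 153/223 = 0.68609… → S = 68.6%
(the 1/255 factors cancel in S and H, so raw channel differences can be used)
Max is B' → H = 60 × ((R-G)/Δ + 4) = 60 × ((112-67)/153 + 4)
  45/153 + 4 = 0.2941… + 4 = 4.2941…
  H = 60 × 4.2941… = 257.647…° → H = 257.6°
= HSL(257.6°, 68.6%, 56.3%)


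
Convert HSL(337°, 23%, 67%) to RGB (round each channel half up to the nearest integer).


H=337°, S=0.23, L=0.67
C = (1-|2L-1|)×S = (1-|0.34|)×0.23 = 0.1518
H' = H/60 = 337/60 ≈ 5.6167; X = C×(1-|H' mod 2 - 1|) = 0.05819
m = L - C/2 = 0.67 - 0.0759 = 0.5941
Sector ⌊H'⌋ = 5 → (R',G',B') = (0.1518, 0.0, 0.05819)
RGB = ((R'+m)×255, (G'+m)×255, (B'+m)×255) = (190.2045, 151.4955, 166.33395)
Round half up → RGB(190, 151, 166)


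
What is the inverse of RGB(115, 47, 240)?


Invert: (255-R, 255-G, 255-B)
R: 255-115 = 140
G: 255-47 = 208
B: 255-240 = 15
= RGB(140, 208, 15)


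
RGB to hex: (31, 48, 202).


R = 31 → 1F (hex)
G = 48 → 30 (hex)
B = 202 → CA (hex)
Hex = #1F30CA


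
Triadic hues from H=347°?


Triadic: equally spaced at 120° intervals
H1 = 347°
H2 = (347 + 120) mod 360 = 107°
H3 = (347 + 240) mod 360 = 227°
Triadic = 347°, 107°, 227°


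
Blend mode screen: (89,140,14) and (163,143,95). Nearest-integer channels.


Screen: C = 255 - (255-A)×(255-B)/255, rounded to nearest integer
R: 255 - (255-89)×(255-163)/255 = 255 - 15272/255 ≈ 255 - 59.890 = 195.110 → 195
G: 255 - (255-140)×(255-143)/255 = 255 - 12880/255 ≈ 255 - 50.510 = 204.490 → 204
B: 255 - (255-14)×(255-95)/255 = 255 - 38560/255 ≈ 255 - 151.216 = 103.784 → 104
= RGB(195, 204, 104)


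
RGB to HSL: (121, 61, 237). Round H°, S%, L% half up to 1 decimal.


Normalize: R'=121/255≈0.4745, G'=61/255≈0.2392, B'=237/255≈0.9294
Max=237/255, Min=61/255, Δ=Max-Min=176/255
L = (Max+Min)/2 = (237+61)/510 = 298/510 = 0.58431… → L = 58.4%
L > 0.5 → S = Δ/(2-Max-Min) = 176/(510-237-61) = 176/212 = 0.83018… → S = 83.0%
(the 1/255 factors cancel in S and H, so raw channel differences can be used)
Max is B' → H = 60 × ((R-G)/Δ + 4) = 60 × ((121-61)/176 + 4)
  60/176 + 4 = 0.3409… + 4 = 4.3409…
  H = 60 × 4.3409… = 260.454…° → H = 260.5°
= HSL(260.5°, 83.0%, 58.4%)


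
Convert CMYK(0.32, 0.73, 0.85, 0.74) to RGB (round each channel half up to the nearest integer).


R = 255 × (1-C) × (1-K) = 255 × 0.68 × 0.26 = 45.084 → 45
G = 255 × (1-M) × (1-K) = 255 × 0.27 × 0.26 = 17.901 → 18
B = 255 × (1-Y) × (1-K) = 255 × 0.15 × 0.26 = 9.945 → 10
= RGB(45, 18, 10)


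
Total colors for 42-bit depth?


Colors = 2^bits = 2^42
= 4,398,046,511,104 colors


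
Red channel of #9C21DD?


Color: #9C21DD
R = 9C = 156
G = 21 = 33
B = DD = 221
Red = 156


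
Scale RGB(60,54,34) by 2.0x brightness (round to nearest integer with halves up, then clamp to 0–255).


Multiply each channel by 2.0, round half up, clamp to [0, 255]
R: 60×2.0 = 120
G: 54×2.0 = 108
B: 34×2.0 = 68
= RGB(120, 108, 68)


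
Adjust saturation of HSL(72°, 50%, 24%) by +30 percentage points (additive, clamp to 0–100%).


Original S = 50%
Adjustment = +30 percentage points
New S = 50 + (30) = 80
Clamp to [0, 100] → 80
= HSL(72°, 80%, 24%)


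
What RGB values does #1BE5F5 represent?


1B → 27 (R)
E5 → 229 (G)
F5 → 245 (B)
= RGB(27, 229, 245)


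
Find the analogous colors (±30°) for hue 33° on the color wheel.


Base hue: 33°
Left analog: (33 - 30) mod 360 = 3°
Right analog: (33 + 30) mod 360 = 63°
Analogous hues = 3° and 63°


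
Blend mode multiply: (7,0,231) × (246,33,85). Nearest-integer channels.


Multiply: C = A×B/255, rounded to nearest integer
R: 7×246/255 = 1722/255 ≈ 6.753 → 7
G: 0×33/255 = 0/255 ≈ 0.000 → 0
B: 231×85/255 = 19635/255 ≈ 77.000 → 77
= RGB(7, 0, 77)


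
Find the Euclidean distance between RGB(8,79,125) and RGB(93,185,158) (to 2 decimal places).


d = √[(R₁-R₂)² + (G₁-G₂)² + (B₁-B₂)²]
d = √[(8-93)² + (79-185)² + (125-158)²]
d = √[7225 + 11236 + 1089]
d = √19550
d ≈ 139.82


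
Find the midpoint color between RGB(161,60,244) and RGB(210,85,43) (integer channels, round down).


Midpoint: each channel = ⌊(C₁+C₂)/2⌋
R: ⌊(161+210)/2⌋ = 185
G: ⌊(60+85)/2⌋ = 72
B: ⌊(244+43)/2⌋ = 143
= RGB(185, 72, 143)


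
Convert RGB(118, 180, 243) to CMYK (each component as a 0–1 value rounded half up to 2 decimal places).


R'=118/255≈0.4627, G'=180/255≈0.7059, B'=243/255≈0.9529
K = 1 - max(R',G',B') = 1 - 243/255 = 12/255 = 0.04705… → 0.05
(1-R'-K)/(1-K) simplifies to (max-R)/max with max = 243:
C = (243-118)/243 = 125/243 = 0.51440… → 0.51
M = (243-180)/243 = 63/243 = 0.25925… → 0.26
Y = (243-243)/243 = 0/243 = 0 → 0.00
= CMYK(0.51, 0.26, 0.00, 0.05)


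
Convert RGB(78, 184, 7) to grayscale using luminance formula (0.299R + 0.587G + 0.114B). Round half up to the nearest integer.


Gray = 0.299×R + 0.587×G + 0.114×B
Gray = 0.299×78 + 0.587×184 + 0.114×7
Gray = 23.322 + 108.008 + 0.798
Gray = 132.128 → round half up → 132
Gray = 132


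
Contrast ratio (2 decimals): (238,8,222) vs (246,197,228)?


Linearize each sRGB channel c=v/255: c/12.92 if c ≤ 0.04045 else ((c+0.055)/1.055)^2.4
L = 0.2126×R_lin + 0.7152×G_lin + 0.0722×B_lin
Color 1 (238,8,222):
  R=238: 238/255≈0.9333 > 0.04045 → ((0.9333+0.055)/1.055)^2.4 ≈ 0.85499
  G=8: 8/255≈0.0314 ≤ 0.04045 → 0.0314/12.92 ≈ 0.00243
  B=222: 222/255≈0.8706 > 0.04045 → ((0.8706+0.055)/1.055)^2.4 ≈ 0.73046
  L1 = 0.2126×0.85499 + 0.7152×0.00243 + 0.0722×0.73046 ≈ 0.23625
Color 2 (246,197,228):
  R=246: 246/255≈0.9647 > 0.04045 → ((0.9647+0.055)/1.055)^2.4 ≈ 0.92158
  G=197: 197/255≈0.7725 > 0.04045 → ((0.7725+0.055)/1.055)^2.4 ≈ 0.55834
  B=228: 228/255≈0.8941 > 0.04045 → ((0.8941+0.055)/1.055)^2.4 ≈ 0.77582
  L2 = 0.2126×0.92158 + 0.7152×0.55834 + 0.0722×0.77582 ≈ 0.65127
Lighter = 0.65127, Darker = 0.23625
Ratio = (L_lighter + 0.05) / (L_darker + 0.05)
Ratio = (0.65127 + 0.05) / (0.23625 + 0.05) = 0.70127 / 0.28625 ≈ 2.4499
Ratio ≈ 2.45:1


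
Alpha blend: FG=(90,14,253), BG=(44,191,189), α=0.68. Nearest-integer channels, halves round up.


C = α×F + (1-α)×B, with 1-α = 0.32
R: 0.68×90 + 0.32×44 = 61.20 + 14.08 = 75.28 → 75
G: 0.68×14 + 0.32×191 = 9.52 + 61.12 = 70.64 → 71
B: 0.68×253 + 0.32×189 = 172.04 + 60.48 = 232.52 → 233
= RGB(75, 71, 233)


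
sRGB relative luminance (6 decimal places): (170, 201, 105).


Linearize each channel (sRGB transfer function): c = v/255; c_lin = c/12.92 if c ≤ 0.04045, else ((c+0.055)/1.055)^2.4
  R: 170/255 ≈ 0.666667 > 0.04045 → ((0.666667+0.055)/1.055)^2.4 ≈ 0.401978
  G: 201/255 ≈ 0.788235 > 0.04045 → ((0.788235+0.055)/1.055)^2.4 ≈ 0.584078
  B: 105/255 ≈ 0.411765 > 0.04045 → ((0.411765+0.055)/1.055)^2.4 ≈ 0.141263
R_lin = 0.401978, G_lin = 0.584078, B_lin = 0.141263
L = 0.2126×R + 0.7152×G + 0.0722×B
L = 0.2126×0.401978 + 0.7152×0.584078 + 0.0722×0.141263
L ≈ 0.513393


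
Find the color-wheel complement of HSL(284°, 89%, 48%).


Complement = opposite side of color wheel = hue + 180°
H' = (284 + 180) mod 360 = 104°
S and L unchanged.
= HSL(104°, 89%, 48%)


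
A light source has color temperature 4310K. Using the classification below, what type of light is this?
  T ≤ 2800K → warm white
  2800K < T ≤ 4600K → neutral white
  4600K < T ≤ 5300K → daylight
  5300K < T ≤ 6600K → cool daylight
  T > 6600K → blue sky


Temperature: 4310K
2800K < 4310K ≤ 4600K → neutral white
Classification: neutral white


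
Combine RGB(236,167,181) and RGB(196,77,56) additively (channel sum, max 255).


Additive: each channel = min(255, C₁+C₂)
R: 236+196 = 432 → 255
G: 167+77 = 244 → 244
B: 181+56 = 237 → 237
= RGB(255, 244, 237)


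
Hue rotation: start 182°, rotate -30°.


New hue = (H + rotation) mod 360
New hue = (182 -30) mod 360
= 152 mod 360
= 152°


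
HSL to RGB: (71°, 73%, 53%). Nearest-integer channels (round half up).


H=71°, S=0.73, L=0.53
C = (1-|2L-1|)×S = (1-|0.06|)×0.73 = 0.6862
H' = H/60 = 71/60 ≈ 1.1833; X = C×(1-|H' mod 2 - 1|) ≈ 0.5604
m = L - C/2 = 0.53 - 0.3431 = 0.1869
Sector ⌊H'⌋ = 1 → (R',G',B') = (≈0.5604, 0.6862, 0.0)
RGB = ((R'+m)×255, (G'+m)×255, (B'+m)×255) = (190.56065, 222.6405, 47.6595)
Round half up → RGB(191, 223, 48)


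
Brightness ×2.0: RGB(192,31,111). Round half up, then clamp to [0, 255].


Multiply each channel by 2.0, round half up, clamp to [0, 255]
R: 192×2.0 = 384 → clamp → 255
G: 31×2.0 = 62
B: 111×2.0 = 222
= RGB(255, 62, 222)


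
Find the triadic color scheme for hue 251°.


Triadic: equally spaced at 120° intervals
H1 = 251°
H2 = (251 + 120) mod 360 = 11°
H3 = (251 + 240) mod 360 = 131°
Triadic = 251°, 11°, 131°


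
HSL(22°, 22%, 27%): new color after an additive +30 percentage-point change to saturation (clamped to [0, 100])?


Original S = 22%
Adjustment = +30 percentage points
New S = 22 + (30) = 52
Clamp to [0, 100] → 52
= HSL(22°, 52%, 27%)


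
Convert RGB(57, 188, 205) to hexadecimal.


R = 57 → 39 (hex)
G = 188 → BC (hex)
B = 205 → CD (hex)
Hex = #39BCCD


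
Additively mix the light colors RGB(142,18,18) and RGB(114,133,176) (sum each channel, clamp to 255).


Additive: each channel = min(255, C₁+C₂)
R: 142+114 = 256 → 255
G: 18+133 = 151 → 151
B: 18+176 = 194 → 194
= RGB(255, 151, 194)


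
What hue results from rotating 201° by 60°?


New hue = (H + rotation) mod 360
New hue = (201 + 60) mod 360
= 261 mod 360
= 261°


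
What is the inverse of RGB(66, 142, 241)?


Invert: (255-R, 255-G, 255-B)
R: 255-66 = 189
G: 255-142 = 113
B: 255-241 = 14
= RGB(189, 113, 14)


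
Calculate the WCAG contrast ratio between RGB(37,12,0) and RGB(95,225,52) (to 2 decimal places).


Linearize each sRGB channel c=v/255: c/12.92 if c ≤ 0.04045 else ((c+0.055)/1.055)^2.4
L = 0.2126×R_lin + 0.7152×G_lin + 0.0722×B_lin
Color 1 (37,12,0):
  R=37: 37/255≈0.1451 > 0.04045 → ((0.1451+0.055)/1.055)^2.4 ≈ 0.01850
  G=12: 12/255≈0.0471 > 0.04045 → ((0.0471+0.055)/1.055)^2.4 ≈ 0.00368
  B=0: 0/255≈0.0000 ≤ 0.04045 → 0.0000/12.92 ≈ 0.00000
  L1 = 0.2126×0.01850 + 0.7152×0.00368 + 0.0722×0.00000 ≈ 0.00656
Color 2 (95,225,52):
  R=95: 95/255≈0.3725 > 0.04045 → ((0.3725+0.055)/1.055)^2.4 ≈ 0.11444
  G=225: 225/255≈0.8824 > 0.04045 → ((0.8824+0.055)/1.055)^2.4 ≈ 0.75294
  B=52: 52/255≈0.2039 > 0.04045 → ((0.2039+0.055)/1.055)^2.4 ≈ 0.03434
  L2 = 0.2126×0.11444 + 0.7152×0.75294 + 0.0722×0.03434 ≈ 0.56531
Lighter = 0.56531, Darker = 0.00656
Ratio = (L_lighter + 0.05) / (L_darker + 0.05)
Ratio = (0.56531 + 0.05) / (0.00656 + 0.05) = 0.61531 / 0.05656 ≈ 10.8784
Ratio ≈ 10.88:1


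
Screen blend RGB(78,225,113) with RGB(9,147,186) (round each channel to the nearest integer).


Screen: C = 255 - (255-A)×(255-B)/255, rounded to nearest integer
R: 255 - (255-78)×(255-9)/255 = 255 - 43542/255 ≈ 255 - 170.753 = 84.247 → 84
G: 255 - (255-225)×(255-147)/255 = 255 - 3240/255 ≈ 255 - 12.706 = 242.294 → 242
B: 255 - (255-113)×(255-186)/255 = 255 - 9798/255 ≈ 255 - 38.424 = 216.576 → 217
= RGB(84, 242, 217)


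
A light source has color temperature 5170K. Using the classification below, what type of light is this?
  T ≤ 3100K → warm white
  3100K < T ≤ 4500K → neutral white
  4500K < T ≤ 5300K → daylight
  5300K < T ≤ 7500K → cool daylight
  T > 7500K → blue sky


Temperature: 5170K
4500K < 5170K ≤ 5300K → daylight
Classification: daylight


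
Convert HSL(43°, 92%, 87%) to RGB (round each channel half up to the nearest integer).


H=43°, S=0.92, L=0.87
C = (1-|2L-1|)×S = (1-|0.74|)×0.92 = 0.2392
H' = H/60 = 43/60 ≈ 0.7167; X = C×(1-|H' mod 2 - 1|) ≈ 0.1714
m = L - C/2 = 0.87 - 0.1196 = 0.7504
Sector ⌊H'⌋ = 0 → (R',G',B') = (0.2392, ≈0.1714, 0.0)
RGB = ((R'+m)×255, (G'+m)×255, (B'+m)×255) = (252.348, 235.0658, 191.352)
Round half up → RGB(252, 235, 191)


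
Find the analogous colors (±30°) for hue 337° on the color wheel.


Base hue: 337°
Left analog: (337 - 30) mod 360 = 307°
Right analog: (337 + 30) mod 360 = 7°
Analogous hues = 307° and 7°


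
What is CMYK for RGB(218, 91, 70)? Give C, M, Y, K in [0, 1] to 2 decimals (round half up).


R'=218/255≈0.8549, G'=91/255≈0.3569, B'=70/255≈0.2745
K = 1 - max(R',G',B') = 1 - 218/255 = 37/255 = 0.14509… → 0.15
(1-R'-K)/(1-K) simplifies to (max-R)/max with max = 218:
C = (218-218)/218 = 0/218 = 0 → 0.00
M = (218-91)/218 = 127/218 = 0.58256… → 0.58
Y = (218-70)/218 = 148/218 = 0.67889… → 0.68
= CMYK(0.00, 0.58, 0.68, 0.15)


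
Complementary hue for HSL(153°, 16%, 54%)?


Complement = opposite side of color wheel = hue + 180°
H' = (153 + 180) mod 360 = 333°
S and L unchanged.
= HSL(333°, 16%, 54%)


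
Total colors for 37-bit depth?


Colors = 2^bits = 2^37
= 137,438,953,472 colors


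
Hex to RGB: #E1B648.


E1 → 225 (R)
B6 → 182 (G)
48 → 72 (B)
= RGB(225, 182, 72)


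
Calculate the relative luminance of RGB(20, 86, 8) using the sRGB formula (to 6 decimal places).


Linearize each channel (sRGB transfer function): c = v/255; c_lin = c/12.92 if c ≤ 0.04045, else ((c+0.055)/1.055)^2.4
  R: 20/255 ≈ 0.078431 > 0.04045 → ((0.078431+0.055)/1.055)^2.4 ≈ 0.006995
  G: 86/255 ≈ 0.337255 > 0.04045 → ((0.337255+0.055)/1.055)^2.4 ≈ 0.093059
  B: 8/255 ≈ 0.031373 ≤ 0.04045 → 0.031373/12.92 ≈ 0.002428
R_lin = 0.006995, G_lin = 0.093059, B_lin = 0.002428
L = 0.2126×R + 0.7152×G + 0.0722×B
L = 0.2126×0.006995 + 0.7152×0.093059 + 0.0722×0.002428
L ≈ 0.068218


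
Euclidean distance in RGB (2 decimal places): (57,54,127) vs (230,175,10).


d = √[(R₁-R₂)² + (G₁-G₂)² + (B₁-B₂)²]
d = √[(57-230)² + (54-175)² + (127-10)²]
d = √[29929 + 14641 + 13689]
d = √58259
d ≈ 241.37


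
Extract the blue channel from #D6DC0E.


Color: #D6DC0E
R = D6 = 214
G = DC = 220
B = 0E = 14
Blue = 14


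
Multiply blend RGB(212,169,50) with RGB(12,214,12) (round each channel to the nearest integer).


Multiply: C = A×B/255, rounded to nearest integer
R: 212×12/255 = 2544/255 ≈ 9.976 → 10
G: 169×214/255 = 36166/255 ≈ 141.827 → 142
B: 50×12/255 = 600/255 ≈ 2.353 → 2
= RGB(10, 142, 2)


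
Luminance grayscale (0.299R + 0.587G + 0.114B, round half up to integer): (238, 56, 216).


Gray = 0.299×R + 0.587×G + 0.114×B
Gray = 0.299×238 + 0.587×56 + 0.114×216
Gray = 71.162 + 32.872 + 24.624
Gray = 128.658 → round half up → 129
Gray = 129


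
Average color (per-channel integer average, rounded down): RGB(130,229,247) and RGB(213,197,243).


Midpoint: each channel = ⌊(C₁+C₂)/2⌋
R: ⌊(130+213)/2⌋ = 171
G: ⌊(229+197)/2⌋ = 213
B: ⌊(247+243)/2⌋ = 245
= RGB(171, 213, 245)


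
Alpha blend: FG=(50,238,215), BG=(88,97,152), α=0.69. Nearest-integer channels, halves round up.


C = α×F + (1-α)×B, with 1-α = 0.31
R: 0.69×50 + 0.31×88 = 34.50 + 27.28 = 61.78 → 62
G: 0.69×238 + 0.31×97 = 164.22 + 30.07 = 194.29 → 194
B: 0.69×215 + 0.31×152 = 148.35 + 47.12 = 195.47 → 195
= RGB(62, 194, 195)


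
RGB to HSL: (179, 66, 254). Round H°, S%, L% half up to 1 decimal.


Normalize: R'=179/255≈0.7020, G'=66/255≈0.2588, B'=254/255≈0.9961
Max=254/255, Min=66/255, Δ=Max-Min=188/255
L = (Max+Min)/2 = (254+66)/510 = 320/510 = 0.62745… → L = 62.7%
L > 0.5 → S = Δ/(2-Max-Min) = 188/(510-254-66) = 188/190 = 0.98947… → S = 98.9%
(the 1/255 factors cancel in S and H, so raw channel differences can be used)
Max is B' → H = 60 × ((R-G)/Δ + 4) = 60 × ((179-66)/188 + 4)
  113/188 + 4 = 0.6010… + 4 = 4.6010…
  H = 60 × 4.6010… = 276.063…° → H = 276.1°
= HSL(276.1°, 98.9%, 62.7%)


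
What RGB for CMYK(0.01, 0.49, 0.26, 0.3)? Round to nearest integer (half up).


R = 255 × (1-C) × (1-K) = 255 × 0.99 × 0.70 = 176.715 → 177
G = 255 × (1-M) × (1-K) = 255 × 0.51 × 0.70 = 91.035 → 91
B = 255 × (1-Y) × (1-K) = 255 × 0.74 × 0.70 = 132.09 → 132
= RGB(177, 91, 132)


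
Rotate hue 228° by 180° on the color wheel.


New hue = (H + rotation) mod 360
New hue = (228 + 180) mod 360
= 408 mod 360
= 48°


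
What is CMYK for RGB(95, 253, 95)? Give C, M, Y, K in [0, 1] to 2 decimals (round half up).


R'=95/255≈0.3725, G'=253/255≈0.9922, B'=95/255≈0.3725
K = 1 - max(R',G',B') = 1 - 253/255 = 2/255 = 0.00784… → 0.01
(1-R'-K)/(1-K) simplifies to (max-R)/max with max = 253:
C = (253-95)/253 = 158/253 = 0.62450… → 0.62
M = (253-253)/253 = 0/253 = 0 → 0.00
Y = (253-95)/253 = 158/253 = 0.62450… → 0.62
= CMYK(0.62, 0.00, 0.62, 0.01)


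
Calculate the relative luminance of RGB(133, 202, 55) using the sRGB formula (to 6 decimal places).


Linearize each channel (sRGB transfer function): c = v/255; c_lin = c/12.92 if c ≤ 0.04045, else ((c+0.055)/1.055)^2.4
  R: 133/255 ≈ 0.521569 > 0.04045 → ((0.521569+0.055)/1.055)^2.4 ≈ 0.234551
  G: 202/255 ≈ 0.792157 > 0.04045 → ((0.792157+0.055)/1.055)^2.4 ≈ 0.590619
  B: 55/255 ≈ 0.215686 > 0.04045 → ((0.215686+0.055)/1.055)^2.4 ≈ 0.038204
R_lin = 0.234551, G_lin = 0.590619, B_lin = 0.038204
L = 0.2126×R + 0.7152×G + 0.0722×B
L = 0.2126×0.234551 + 0.7152×0.590619 + 0.0722×0.038204
L ≈ 0.475034


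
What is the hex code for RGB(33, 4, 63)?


R = 33 → 21 (hex)
G = 4 → 04 (hex)
B = 63 → 3F (hex)
Hex = #21043F


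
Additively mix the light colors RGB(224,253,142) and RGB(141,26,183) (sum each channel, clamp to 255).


Additive: each channel = min(255, C₁+C₂)
R: 224+141 = 365 → 255
G: 253+26 = 279 → 255
B: 142+183 = 325 → 255
= RGB(255, 255, 255)


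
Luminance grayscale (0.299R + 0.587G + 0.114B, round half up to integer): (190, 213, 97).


Gray = 0.299×R + 0.587×G + 0.114×B
Gray = 0.299×190 + 0.587×213 + 0.114×97
Gray = 56.810 + 125.031 + 11.058
Gray = 192.899 → round half up → 193
Gray = 193


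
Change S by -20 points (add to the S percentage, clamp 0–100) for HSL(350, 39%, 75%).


Original S = 39%
Adjustment = -20 percentage points
New S = 39 + (-20) = 19
Clamp to [0, 100] → 19
= HSL(350°, 19%, 75%)


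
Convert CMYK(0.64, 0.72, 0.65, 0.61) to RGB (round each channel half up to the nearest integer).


R = 255 × (1-C) × (1-K) = 255 × 0.36 × 0.39 = 35.802 → 36
G = 255 × (1-M) × (1-K) = 255 × 0.28 × 0.39 = 27.846 → 28
B = 255 × (1-Y) × (1-K) = 255 × 0.35 × 0.39 = 34.8075 → 35
= RGB(36, 28, 35)


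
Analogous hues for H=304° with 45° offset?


Base hue: 304°
Left analog: (304 - 45) mod 360 = 259°
Right analog: (304 + 45) mod 360 = 349°
Analogous hues = 259° and 349°


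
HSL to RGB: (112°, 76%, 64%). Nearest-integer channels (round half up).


H=112°, S=0.76, L=0.64
C = (1-|2L-1|)×S = (1-|0.28|)×0.76 = 0.5472
H' = H/60 = 112/60 ≈ 1.8667; X = C×(1-|H' mod 2 - 1|) = 0.07296
m = L - C/2 = 0.64 - 0.2736 = 0.3664
Sector ⌊H'⌋ = 1 → (R',G',B') = (0.07296, 0.5472, 0.0)
RGB = ((R'+m)×255, (G'+m)×255, (B'+m)×255) = (112.0368, 232.968, 93.432)
Round half up → RGB(112, 233, 93)


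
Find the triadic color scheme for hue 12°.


Triadic: equally spaced at 120° intervals
H1 = 12°
H2 = (12 + 120) mod 360 = 132°
H3 = (12 + 240) mod 360 = 252°
Triadic = 12°, 132°, 252°


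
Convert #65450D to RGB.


65 → 101 (R)
45 → 69 (G)
0D → 13 (B)
= RGB(101, 69, 13)


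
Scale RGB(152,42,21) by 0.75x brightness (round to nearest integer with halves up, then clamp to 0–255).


Multiply each channel by 0.75, round half up, clamp to [0, 255]
R: 152×0.75 = 114
G: 42×0.75 = 31.5 → round → 32
B: 21×0.75 = 15.75 → round → 16
= RGB(114, 32, 16)


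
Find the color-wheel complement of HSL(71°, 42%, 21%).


Complement = opposite side of color wheel = hue + 180°
H' = (71 + 180) mod 360 = 251°
S and L unchanged.
= HSL(251°, 42%, 21%)


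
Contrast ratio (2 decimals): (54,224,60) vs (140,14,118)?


Linearize each sRGB channel c=v/255: c/12.92 if c ≤ 0.04045 else ((c+0.055)/1.055)^2.4
L = 0.2126×R_lin + 0.7152×G_lin + 0.0722×B_lin
Color 1 (54,224,60):
  R=54: 54/255≈0.2118 > 0.04045 → ((0.2118+0.055)/1.055)^2.4 ≈ 0.03689
  G=224: 224/255≈0.8784 > 0.04045 → ((0.8784+0.055)/1.055)^2.4 ≈ 0.74540
  B=60: 60/255≈0.2353 > 0.04045 → ((0.2353+0.055)/1.055)^2.4 ≈ 0.04519
  L1 = 0.2126×0.03689 + 0.7152×0.74540 + 0.0722×0.04519 ≈ 0.54422
Color 2 (140,14,118):
  R=140: 140/255≈0.5490 > 0.04045 → ((0.5490+0.055)/1.055)^2.4 ≈ 0.26225
  G=14: 14/255≈0.0549 > 0.04045 → ((0.0549+0.055)/1.055)^2.4 ≈ 0.00439
  B=118: 118/255≈0.4627 > 0.04045 → ((0.4627+0.055)/1.055)^2.4 ≈ 0.18116
  L2 = 0.2126×0.26225 + 0.7152×0.00439 + 0.0722×0.18116 ≈ 0.07198
Lighter = 0.54422, Darker = 0.07198
Ratio = (L_lighter + 0.05) / (L_darker + 0.05)
Ratio = (0.54422 + 0.05) / (0.07198 + 0.05) = 0.59422 / 0.12198 ≈ 4.8716
Ratio ≈ 4.87:1


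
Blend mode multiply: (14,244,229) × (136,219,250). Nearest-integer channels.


Multiply: C = A×B/255, rounded to nearest integer
R: 14×136/255 = 1904/255 ≈ 7.467 → 7
G: 244×219/255 = 53436/255 ≈ 209.553 → 210
B: 229×250/255 = 57250/255 ≈ 224.510 → 225
= RGB(7, 210, 225)


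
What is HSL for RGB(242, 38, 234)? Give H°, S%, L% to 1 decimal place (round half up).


Normalize: R'=242/255≈0.9490, G'=38/255≈0.1490, B'=234/255≈0.9176
Max=242/255, Min=38/255, Δ=Max-Min=204/255
L = (Max+Min)/2 = (242+38)/510 = 280/510 = 0.54901… → L = 54.9%
L > 0.5 → S = Δ/(2-Max-Min) = 204/(510-242-38) = 204/230 = 0.88695… → S = 88.7%
(the 1/255 factors cancel in S and H, so raw channel differences can be used)
Max is R' → H = 60 × (((G-B)/Δ) mod 6) = 60 × (((38-234)/204) mod 6)
  (-196)/204 = -0.9607…; negative, so add 6 → 5.0392…
  H = 60 × 5.0392… = 302.352…° → H = 302.4°
= HSL(302.4°, 88.7%, 54.9%)


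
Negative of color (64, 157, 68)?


Invert: (255-R, 255-G, 255-B)
R: 255-64 = 191
G: 255-157 = 98
B: 255-68 = 187
= RGB(191, 98, 187)


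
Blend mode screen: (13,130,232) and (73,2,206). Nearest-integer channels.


Screen: C = 255 - (255-A)×(255-B)/255, rounded to nearest integer
R: 255 - (255-13)×(255-73)/255 = 255 - 44044/255 ≈ 255 - 172.722 = 82.278 → 82
G: 255 - (255-130)×(255-2)/255 = 255 - 31625/255 ≈ 255 - 124.020 = 130.980 → 131
B: 255 - (255-232)×(255-206)/255 = 255 - 1127/255 ≈ 255 - 4.420 = 250.580 → 251
= RGB(82, 131, 251)


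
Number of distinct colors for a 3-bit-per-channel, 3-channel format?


Total bits = 3 bits/channel × 3 channels = 9 bits
Distinct colors = 2^9
= 512 colors


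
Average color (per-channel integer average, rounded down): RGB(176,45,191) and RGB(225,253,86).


Midpoint: each channel = ⌊(C₁+C₂)/2⌋
R: ⌊(176+225)/2⌋ = 200
G: ⌊(45+253)/2⌋ = 149
B: ⌊(191+86)/2⌋ = 138
= RGB(200, 149, 138)


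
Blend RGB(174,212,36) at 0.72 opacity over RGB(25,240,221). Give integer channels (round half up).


C = α×F + (1-α)×B, with 1-α = 0.28
R: 0.72×174 + 0.28×25 = 125.28 + 7.00 = 132.28 → 132
G: 0.72×212 + 0.28×240 = 152.64 + 67.20 = 219.84 → 220
B: 0.72×36 + 0.28×221 = 25.92 + 61.88 = 87.80 → 88
= RGB(132, 220, 88)


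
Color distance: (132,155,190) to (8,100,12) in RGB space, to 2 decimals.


d = √[(R₁-R₂)² + (G₁-G₂)² + (B₁-B₂)²]
d = √[(132-8)² + (155-100)² + (190-12)²]
d = √[15376 + 3025 + 31684]
d = √50085
d ≈ 223.80


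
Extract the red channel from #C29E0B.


Color: #C29E0B
R = C2 = 194
G = 9E = 158
B = 0B = 11
Red = 194


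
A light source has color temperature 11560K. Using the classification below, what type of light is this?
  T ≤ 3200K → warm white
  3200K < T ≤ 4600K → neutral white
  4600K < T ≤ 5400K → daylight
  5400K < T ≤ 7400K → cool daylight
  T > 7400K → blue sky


Temperature: 11560K
11560K > 7400K → blue sky
Classification: blue sky


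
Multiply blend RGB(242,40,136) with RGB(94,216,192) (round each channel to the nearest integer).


Multiply: C = A×B/255, rounded to nearest integer
R: 242×94/255 = 22748/255 ≈ 89.208 → 89
G: 40×216/255 = 8640/255 ≈ 33.882 → 34
B: 136×192/255 = 26112/255 ≈ 102.400 → 102
= RGB(89, 34, 102)


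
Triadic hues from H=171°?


Triadic: equally spaced at 120° intervals
H1 = 171°
H2 = (171 + 120) mod 360 = 291°
H3 = (171 + 240) mod 360 = 51°
Triadic = 171°, 291°, 51°


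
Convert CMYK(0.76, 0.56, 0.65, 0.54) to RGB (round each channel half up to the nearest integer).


R = 255 × (1-C) × (1-K) = 255 × 0.24 × 0.46 = 28.152 → 28
G = 255 × (1-M) × (1-K) = 255 × 0.44 × 0.46 = 51.612 → 52
B = 255 × (1-Y) × (1-K) = 255 × 0.35 × 0.46 = 41.055 → 41
= RGB(28, 52, 41)
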